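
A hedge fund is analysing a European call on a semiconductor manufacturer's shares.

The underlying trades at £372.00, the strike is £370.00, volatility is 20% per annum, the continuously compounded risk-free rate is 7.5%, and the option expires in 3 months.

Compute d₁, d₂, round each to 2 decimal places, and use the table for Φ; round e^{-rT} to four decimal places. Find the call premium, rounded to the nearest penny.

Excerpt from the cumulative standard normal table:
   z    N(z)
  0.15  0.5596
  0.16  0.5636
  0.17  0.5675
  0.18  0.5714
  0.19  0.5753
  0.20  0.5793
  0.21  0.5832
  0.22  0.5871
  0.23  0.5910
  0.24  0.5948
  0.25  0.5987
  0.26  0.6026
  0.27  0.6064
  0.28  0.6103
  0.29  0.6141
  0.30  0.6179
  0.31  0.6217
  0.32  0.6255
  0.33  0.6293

£19.54

σ√T = 0.2 × 0.5000 = 0.1000
d₁ = [ln(372/370) + (0.075 + ½·0.2²)·0.25] / (σ√T) = (0.0054 + 0.0238) / 0.1000 = 0.2914 ≈ 0.29
d₂ = 0.2914 − 0.1000 = 0.1914 ≈ 0.19
exp(−rT) = exp(−0.075·0.25) = 0.9814
N(d₁) = N(0.29) = 0.6141;  N(d₂) = N(0.19) = 0.5753
C = 372·0.6141 − 370·0.9814·0.5753 = 228.4452 − 208.9018 = 19.5434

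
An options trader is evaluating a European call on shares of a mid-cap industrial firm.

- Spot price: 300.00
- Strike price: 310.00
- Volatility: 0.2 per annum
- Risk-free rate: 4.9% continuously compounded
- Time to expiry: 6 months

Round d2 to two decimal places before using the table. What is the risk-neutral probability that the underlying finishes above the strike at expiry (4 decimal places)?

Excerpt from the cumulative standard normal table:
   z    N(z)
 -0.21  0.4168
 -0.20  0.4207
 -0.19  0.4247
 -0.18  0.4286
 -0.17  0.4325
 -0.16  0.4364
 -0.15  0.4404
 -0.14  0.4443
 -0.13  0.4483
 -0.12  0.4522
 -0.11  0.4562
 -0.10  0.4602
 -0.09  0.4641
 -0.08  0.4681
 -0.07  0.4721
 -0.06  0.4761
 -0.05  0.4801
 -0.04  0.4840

0.4483

σ√T = 0.2·√0.5 = 0.1414
d₁ = [ln(300/310) + (0.049 + ½·0.2²)·0.5] / (σ√T) = (-0.0328 + 0.0345) / 0.1414 = 0.0121 ≈ 0.01
d₂ = 0.0121 − 0.1414 = -0.1293 ≈ -0.13
Pr(exercise) under Q = N(d₂) = 0.4483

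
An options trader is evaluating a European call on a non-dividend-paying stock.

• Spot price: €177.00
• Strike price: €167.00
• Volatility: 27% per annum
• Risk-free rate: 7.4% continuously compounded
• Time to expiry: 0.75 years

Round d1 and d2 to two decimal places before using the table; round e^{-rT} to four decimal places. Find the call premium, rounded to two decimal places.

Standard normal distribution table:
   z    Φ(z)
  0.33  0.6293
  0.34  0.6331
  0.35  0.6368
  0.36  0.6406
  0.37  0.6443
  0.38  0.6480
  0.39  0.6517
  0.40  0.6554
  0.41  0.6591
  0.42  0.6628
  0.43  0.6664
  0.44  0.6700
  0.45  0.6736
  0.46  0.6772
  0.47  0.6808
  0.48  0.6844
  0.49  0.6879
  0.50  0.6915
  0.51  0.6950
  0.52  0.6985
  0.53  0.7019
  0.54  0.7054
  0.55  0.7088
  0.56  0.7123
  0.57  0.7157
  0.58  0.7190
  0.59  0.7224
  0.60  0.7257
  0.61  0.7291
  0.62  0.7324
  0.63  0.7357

€26.66

σ√T = 0.27·√0.75 = 0.2338
d₁ = [ln(177/167) + (0.074 + 0.27²/2)·0.75] / 0.2338 = [0.0582 + 0.0828] / 0.2338 = 0.6030 ⇒ 0.60
d₂ = d₁ − σ√T = 0.6030 − 0.2338 = 0.3692 ⇒ 0.37
e^(−rT) = e^(−0.074·0.75) = 0.9460
N(d₁) = N(0.60) = 0.7257;  N(d₂) = N(0.37) = 0.6443
C = 177·0.7257 − 167·0.9460·0.6443 = 128.4489 − 101.7878 = 26.6611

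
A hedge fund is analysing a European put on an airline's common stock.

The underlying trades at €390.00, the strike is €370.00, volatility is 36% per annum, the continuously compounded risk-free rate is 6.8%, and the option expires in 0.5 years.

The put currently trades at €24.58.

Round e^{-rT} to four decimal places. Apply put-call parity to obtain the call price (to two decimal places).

exp(−rT) = exp(−0.068·0.5) = 0.9666
Put-call parity: C − P = S − K·e^(−rT) = 390 − 370·0.9666 = 390 − 357.6420 = 32.3580
C = P + (C − P) = 24.58 + (32.3580) = 56.9380

€56.94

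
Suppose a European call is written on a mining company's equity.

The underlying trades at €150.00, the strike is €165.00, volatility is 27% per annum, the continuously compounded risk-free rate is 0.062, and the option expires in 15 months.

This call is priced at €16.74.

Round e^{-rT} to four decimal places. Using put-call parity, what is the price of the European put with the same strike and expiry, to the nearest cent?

e^(−rT) = e^(−0.062·1.25) = 0.9254
Put-call parity: C − P = S − K·e^(−rT) = 150 − 165·0.9254 = 150 − 152.6910 = -2.6910
P = C − (C − P) = 16.74 − (-2.6910) = 19.4310

€19.43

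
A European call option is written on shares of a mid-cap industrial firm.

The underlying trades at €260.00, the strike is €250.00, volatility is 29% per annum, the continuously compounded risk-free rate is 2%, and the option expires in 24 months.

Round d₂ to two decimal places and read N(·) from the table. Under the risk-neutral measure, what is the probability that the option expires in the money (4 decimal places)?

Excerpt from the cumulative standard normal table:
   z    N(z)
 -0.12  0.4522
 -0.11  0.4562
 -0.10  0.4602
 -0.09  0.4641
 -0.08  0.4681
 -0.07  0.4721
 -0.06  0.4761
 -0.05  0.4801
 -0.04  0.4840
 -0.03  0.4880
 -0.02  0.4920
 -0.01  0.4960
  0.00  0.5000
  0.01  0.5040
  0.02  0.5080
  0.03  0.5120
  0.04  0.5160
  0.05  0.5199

0.4960

σ√T = 0.29 × 1.4142 = 0.4101
d₁ = [ln(260/250) + (0.02 + ½·0.29²)·2] / (σ√T) = (0.0392 + 0.1241) / 0.4101 = 0.3982 ⇒ 0.40
d₂ = 0.3982 − 0.4101 = -0.0119 ⇒ -0.01
Risk-neutral Pr[S_T > K] = N(d₂) = N(-0.01) = 0.4960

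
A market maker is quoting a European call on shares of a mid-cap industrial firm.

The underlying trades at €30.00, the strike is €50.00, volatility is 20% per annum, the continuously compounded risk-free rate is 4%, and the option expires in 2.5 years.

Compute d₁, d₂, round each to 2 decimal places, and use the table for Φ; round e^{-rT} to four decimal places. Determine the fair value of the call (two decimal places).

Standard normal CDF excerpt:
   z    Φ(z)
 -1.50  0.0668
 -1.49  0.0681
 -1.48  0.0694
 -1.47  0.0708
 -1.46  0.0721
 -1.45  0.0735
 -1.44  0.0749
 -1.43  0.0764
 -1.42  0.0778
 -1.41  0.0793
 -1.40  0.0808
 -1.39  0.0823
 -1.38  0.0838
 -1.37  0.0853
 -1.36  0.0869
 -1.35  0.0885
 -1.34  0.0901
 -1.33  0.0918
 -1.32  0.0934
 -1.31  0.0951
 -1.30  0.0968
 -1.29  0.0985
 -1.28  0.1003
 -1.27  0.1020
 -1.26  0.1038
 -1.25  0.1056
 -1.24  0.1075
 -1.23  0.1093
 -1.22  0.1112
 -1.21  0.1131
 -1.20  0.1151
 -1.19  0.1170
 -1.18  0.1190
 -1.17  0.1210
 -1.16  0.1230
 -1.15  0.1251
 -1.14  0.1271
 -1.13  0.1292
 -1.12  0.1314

€0.55

T = 2.5;  σ√T = 0.3162
d₁ = [ln(30/50) + (0.04 + 0.2²/2)·2.5] / 0.3162 = [-0.5108 + 0.1500] / 0.3162 = -1.1410 ⇒ -1.14
d₂ = d₁ − σ√T = -1.1410 − 0.3162 = -1.4573 ⇒ -1.46
e^(−rT) = e^(−0.04·2.5) = 0.9048
N(d₁) = N(-1.14) = 0.1271;  N(d₂) = N(-1.46) = 0.0721
C = 30·0.1271 − 50·0.9048·0.0721 = 3.8130 − 3.2618 = 0.5512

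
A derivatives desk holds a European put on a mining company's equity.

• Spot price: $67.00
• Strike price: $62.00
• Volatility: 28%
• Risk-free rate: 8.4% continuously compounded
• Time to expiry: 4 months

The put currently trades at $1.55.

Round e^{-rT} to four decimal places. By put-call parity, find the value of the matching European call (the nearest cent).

$8.26

exp(−rT) = exp(−0.084·0.3333) = 0.9724
Put-call parity: C − P = S − K·e^(−rT) = 67 − 62·0.9724 = 67 − 60.2888 = 6.7112
C = P + (C − P) = 1.55 + (6.7112) = 8.2612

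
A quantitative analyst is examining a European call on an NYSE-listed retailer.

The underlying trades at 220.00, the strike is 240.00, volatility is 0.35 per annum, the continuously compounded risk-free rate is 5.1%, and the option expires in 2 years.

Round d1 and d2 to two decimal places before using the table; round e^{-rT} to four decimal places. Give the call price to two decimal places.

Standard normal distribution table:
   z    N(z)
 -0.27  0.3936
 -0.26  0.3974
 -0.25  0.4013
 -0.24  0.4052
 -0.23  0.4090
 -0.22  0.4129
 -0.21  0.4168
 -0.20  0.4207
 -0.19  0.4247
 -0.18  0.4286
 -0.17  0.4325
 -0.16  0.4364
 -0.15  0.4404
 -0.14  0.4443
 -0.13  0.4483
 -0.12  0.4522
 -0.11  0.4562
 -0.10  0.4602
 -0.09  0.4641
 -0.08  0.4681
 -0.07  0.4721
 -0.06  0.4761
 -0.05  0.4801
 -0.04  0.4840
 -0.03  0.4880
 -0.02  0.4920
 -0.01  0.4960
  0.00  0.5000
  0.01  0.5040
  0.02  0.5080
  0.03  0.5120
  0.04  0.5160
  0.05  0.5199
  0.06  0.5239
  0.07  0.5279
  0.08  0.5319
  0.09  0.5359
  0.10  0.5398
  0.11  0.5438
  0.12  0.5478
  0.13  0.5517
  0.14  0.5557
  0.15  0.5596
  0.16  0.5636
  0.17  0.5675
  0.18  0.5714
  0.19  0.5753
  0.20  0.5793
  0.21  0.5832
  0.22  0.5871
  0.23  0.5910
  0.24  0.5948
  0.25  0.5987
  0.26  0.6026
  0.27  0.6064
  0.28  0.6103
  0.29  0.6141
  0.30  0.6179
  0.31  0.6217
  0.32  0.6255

σ√T = 0.35 × 1.4142 = 0.4950
d₁ = [ln(220/240) + (0.051 + ½·0.35²)·2] / (σ√T) = (-0.0870 + 0.2245) / 0.4950 = 0.2778 ⇒ 0.28
d₂ = 0.2778 − 0.4950 = -0.2172 ⇒ -0.22
e^(−rT) = e^(−0.051·2) = 0.9030
N(d₁) = N(0.28) = 0.6103;  N(d₂) = N(-0.22) = 0.4129
C = 220·0.6103 − 240·0.9030·0.4129 = 134.2660 − 89.4837 = 44.7823

44.78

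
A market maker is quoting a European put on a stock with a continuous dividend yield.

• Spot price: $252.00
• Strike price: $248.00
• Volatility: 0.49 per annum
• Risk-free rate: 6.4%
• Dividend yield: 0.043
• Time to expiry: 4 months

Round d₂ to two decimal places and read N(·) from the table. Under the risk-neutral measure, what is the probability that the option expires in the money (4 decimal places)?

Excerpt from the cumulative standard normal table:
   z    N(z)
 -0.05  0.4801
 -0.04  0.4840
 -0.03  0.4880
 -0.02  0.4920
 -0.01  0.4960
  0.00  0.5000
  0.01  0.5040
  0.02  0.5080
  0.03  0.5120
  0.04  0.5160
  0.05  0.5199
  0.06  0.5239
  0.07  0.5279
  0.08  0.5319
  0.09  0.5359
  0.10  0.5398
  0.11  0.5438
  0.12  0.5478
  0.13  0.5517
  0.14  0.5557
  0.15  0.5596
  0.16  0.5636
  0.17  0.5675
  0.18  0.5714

T = 0.3333;  σ√T = 0.2829
ln(S/K) + (r − q + σ²/2)T = ln(252/248) + (0.064 − 0.043 + 0.49²/2)·0.3333 = 0.0160 + 0.0470 = 0.0630
d₁ = 0.0630 / 0.2829 = 0.2228 which rounds to 0.22
d₂ = d₁ − σ√T = 0.2228 − 0.2829 = -0.0601 which rounds to -0.06
Risk-neutral Pr[S_T < K] = N(−d₂) = N(0.06) = 0.5239

0.5239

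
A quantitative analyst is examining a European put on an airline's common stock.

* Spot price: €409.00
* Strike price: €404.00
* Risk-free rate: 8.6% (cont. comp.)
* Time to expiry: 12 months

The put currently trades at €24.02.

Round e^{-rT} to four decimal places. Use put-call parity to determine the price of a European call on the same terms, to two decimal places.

exp(−rT) = exp(−0.086·1) = 0.9176
Put-call parity: C − P = S − K·e^(−rT) = 409 − 404·0.9176 = 409 − 370.7104 = 38.2896
C = P + (C − P) = 24.02 + (38.2896) = 62.3096

€62.31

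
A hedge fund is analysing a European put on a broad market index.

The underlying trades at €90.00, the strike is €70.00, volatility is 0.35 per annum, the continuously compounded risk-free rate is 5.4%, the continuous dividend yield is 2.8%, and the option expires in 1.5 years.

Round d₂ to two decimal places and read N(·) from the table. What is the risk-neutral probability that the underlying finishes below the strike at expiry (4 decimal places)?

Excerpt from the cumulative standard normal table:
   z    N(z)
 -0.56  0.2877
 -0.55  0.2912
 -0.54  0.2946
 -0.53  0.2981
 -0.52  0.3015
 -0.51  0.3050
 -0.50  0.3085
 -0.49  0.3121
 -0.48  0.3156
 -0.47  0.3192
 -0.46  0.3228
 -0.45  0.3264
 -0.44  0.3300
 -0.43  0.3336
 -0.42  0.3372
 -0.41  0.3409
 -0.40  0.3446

σ√T = 0.35 × 1.2247 = 0.4287
ln(S/K) + (r − q + σ²/2)T = ln(90/70) + (0.054 − 0.028 + 0.35²/2)·1.5 = 0.2513 + 0.1309 = 0.3822
d₁ = 0.3822 / 0.4287 = 0.8916 ⇒ 0.89
d₂ = d₁ − σ√T = 0.8916 − 0.4287 = 0.4629 ⇒ 0.46
Pr(exercise) under Q = N(−d₂) = N(-0.46) = 0.3228

0.3228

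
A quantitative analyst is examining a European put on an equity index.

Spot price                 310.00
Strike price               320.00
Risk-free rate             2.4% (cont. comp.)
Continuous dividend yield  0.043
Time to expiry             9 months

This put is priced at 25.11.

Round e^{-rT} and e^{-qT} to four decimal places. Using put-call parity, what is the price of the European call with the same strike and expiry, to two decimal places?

exp(−qT) = exp(−0.043·0.75) = 0.9683;  exp(−rT) = exp(−0.024·0.75) = 0.9822
Put-call parity: C − P = S·e^(−qT) − K·e^(−rT) = 310·0.9683 − 320·0.9822 = 300.1730 − 314.3040 = -14.1310
C = P + (C − P) = 25.11 + (-14.1310) = 10.9790

10.98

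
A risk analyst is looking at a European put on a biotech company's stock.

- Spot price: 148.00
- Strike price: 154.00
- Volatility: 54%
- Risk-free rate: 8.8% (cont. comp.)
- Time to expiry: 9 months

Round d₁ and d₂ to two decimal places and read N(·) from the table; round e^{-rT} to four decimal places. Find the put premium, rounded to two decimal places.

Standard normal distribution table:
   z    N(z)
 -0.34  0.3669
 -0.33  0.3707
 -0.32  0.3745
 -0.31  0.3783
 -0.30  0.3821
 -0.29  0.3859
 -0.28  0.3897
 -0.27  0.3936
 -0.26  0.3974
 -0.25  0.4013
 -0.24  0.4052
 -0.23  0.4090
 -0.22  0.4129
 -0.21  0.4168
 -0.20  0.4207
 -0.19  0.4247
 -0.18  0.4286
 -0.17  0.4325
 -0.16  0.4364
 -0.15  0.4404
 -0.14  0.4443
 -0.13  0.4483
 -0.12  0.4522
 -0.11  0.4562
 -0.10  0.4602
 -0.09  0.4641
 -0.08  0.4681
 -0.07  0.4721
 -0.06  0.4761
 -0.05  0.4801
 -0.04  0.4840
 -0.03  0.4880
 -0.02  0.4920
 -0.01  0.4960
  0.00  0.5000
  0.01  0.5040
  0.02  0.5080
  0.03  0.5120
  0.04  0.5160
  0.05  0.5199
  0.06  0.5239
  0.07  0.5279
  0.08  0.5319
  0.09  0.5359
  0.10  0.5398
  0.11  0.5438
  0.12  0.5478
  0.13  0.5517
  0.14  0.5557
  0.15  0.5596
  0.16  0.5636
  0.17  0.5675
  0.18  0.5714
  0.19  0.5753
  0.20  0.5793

25.26

σ√T = 0.54 × 0.8660 = 0.4677
d₁ = [ln(148/154) + (0.088 + 0.54²/2)·0.75] / 0.4677 = [-0.0397 + 0.1754] / 0.4677 = 0.2900 which rounds to 0.29
d₂ = d₁ − σ√T = 0.2900 − 0.4677 = -0.1777 which rounds to -0.18
exp(−rT) = exp(−0.088·0.75) = 0.9361
P = 154·0.9361·N(0.18) − 148·N(-0.29) = 154·0.9361·0.5714 − 148·0.3859 = 82.3727 − 57.1132 = 25.2595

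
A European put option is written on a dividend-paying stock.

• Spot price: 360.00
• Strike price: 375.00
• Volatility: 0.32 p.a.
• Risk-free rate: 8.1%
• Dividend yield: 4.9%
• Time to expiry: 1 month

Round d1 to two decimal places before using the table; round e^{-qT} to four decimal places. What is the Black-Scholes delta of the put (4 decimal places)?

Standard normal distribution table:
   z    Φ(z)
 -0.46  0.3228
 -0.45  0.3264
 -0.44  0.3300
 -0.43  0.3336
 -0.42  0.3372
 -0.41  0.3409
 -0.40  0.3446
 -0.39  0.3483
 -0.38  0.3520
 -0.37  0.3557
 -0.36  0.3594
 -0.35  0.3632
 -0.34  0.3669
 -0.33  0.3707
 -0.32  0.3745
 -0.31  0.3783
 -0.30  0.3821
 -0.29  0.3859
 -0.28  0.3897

σ√T = 0.32·√0.08333 = 0.0924
d₁ = [ln(360/375) + (0.081 − 0.049 + 0.32²/2)·0.08333] / 0.0924 = [-0.0408 + 0.0069] / 0.0924 = -0.3669 ⇒ -0.37
N(d₁) = N(-0.37) = 0.3557
Δ_put = e^(−qT)·(N(d₁) − 1) = 0.9959·(0.3557 − 1) = -0.6417

-0.6417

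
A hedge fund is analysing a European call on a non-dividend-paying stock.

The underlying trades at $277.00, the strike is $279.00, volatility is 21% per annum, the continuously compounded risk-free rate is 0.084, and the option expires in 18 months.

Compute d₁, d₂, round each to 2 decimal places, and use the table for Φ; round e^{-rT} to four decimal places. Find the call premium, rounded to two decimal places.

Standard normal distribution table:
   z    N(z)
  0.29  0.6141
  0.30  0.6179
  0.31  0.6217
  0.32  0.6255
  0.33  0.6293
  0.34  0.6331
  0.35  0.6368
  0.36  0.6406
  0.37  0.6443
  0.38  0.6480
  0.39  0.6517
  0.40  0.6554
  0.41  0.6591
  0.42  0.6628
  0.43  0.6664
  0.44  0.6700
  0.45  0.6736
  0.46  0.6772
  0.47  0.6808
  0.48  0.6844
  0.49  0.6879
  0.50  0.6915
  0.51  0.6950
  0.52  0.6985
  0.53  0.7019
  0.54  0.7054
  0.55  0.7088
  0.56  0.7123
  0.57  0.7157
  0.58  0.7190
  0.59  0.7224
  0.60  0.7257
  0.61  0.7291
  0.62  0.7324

T = 1.5;  σ√T = 0.2572
d₁ = [ln(277/279) + (0.084 + 0.21²/2)·1.5] / 0.2572 = [-0.0072 + 0.1591] / 0.2572 = 0.5905 → 0.59
d₂ = d₁ − σ√T = 0.5905 − 0.2572 = 0.3333 → 0.33
e^(−rT) = e^(−0.084·1.5) = 0.8816
N(d₁) = N(0.59) = 0.7224;  N(d₂) = N(0.33) = 0.6293
C = 277·0.7224 − 279·0.8816·0.6293 = 200.1048 − 154.7867 = 45.3181

$45.32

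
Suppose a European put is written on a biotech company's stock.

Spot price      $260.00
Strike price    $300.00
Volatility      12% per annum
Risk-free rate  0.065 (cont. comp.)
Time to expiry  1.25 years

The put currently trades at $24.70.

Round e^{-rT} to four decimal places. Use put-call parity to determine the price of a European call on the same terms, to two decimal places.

$8.10

e^(−rT) = e^(−0.065·1.25) = 0.9220
Put-call parity: C − P = S − K·e^(−rT) = 260 − 300·0.9220 = 260 − 276.6000 = -16.6000
C = P + (C − P) = 24.70 + (-16.6000) = 8.1000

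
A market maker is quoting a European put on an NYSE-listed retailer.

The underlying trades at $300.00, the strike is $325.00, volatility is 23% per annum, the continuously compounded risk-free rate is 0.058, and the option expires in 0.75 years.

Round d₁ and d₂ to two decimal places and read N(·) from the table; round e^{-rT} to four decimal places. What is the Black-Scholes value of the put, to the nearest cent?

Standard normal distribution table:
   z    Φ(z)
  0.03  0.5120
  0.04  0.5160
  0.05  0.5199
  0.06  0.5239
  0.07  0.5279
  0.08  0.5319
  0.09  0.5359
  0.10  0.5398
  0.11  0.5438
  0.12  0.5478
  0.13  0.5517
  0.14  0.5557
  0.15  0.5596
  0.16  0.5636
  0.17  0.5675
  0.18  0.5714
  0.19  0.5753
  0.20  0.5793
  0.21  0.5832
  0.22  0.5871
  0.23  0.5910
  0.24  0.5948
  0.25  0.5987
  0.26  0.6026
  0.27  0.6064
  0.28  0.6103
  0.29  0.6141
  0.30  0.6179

T = 0.75;  σ√T = 0.1992
ln(S/K) + (r + σ²/2)T = ln(300/325) + (0.058 + 0.23²/2)·0.75 = -0.0800 + 0.0633 = -0.0167
d₁ = -0.0167 / 0.1992 = -0.0839 ≈ -0.08
d₂ = d₁ − σ√T = -0.0839 − 0.1992 = -0.2831 ≈ -0.28
e^(−rT) = e^(−0.058·0.75) = 0.9574
N(−d₂) = N(0.28) = 0.6103;  N(−d₁) = N(0.08) = 0.5319
P = 325·0.9574·0.6103 − 300·0.5319 = 189.8979 − 159.5700 = 30.3279

$30.33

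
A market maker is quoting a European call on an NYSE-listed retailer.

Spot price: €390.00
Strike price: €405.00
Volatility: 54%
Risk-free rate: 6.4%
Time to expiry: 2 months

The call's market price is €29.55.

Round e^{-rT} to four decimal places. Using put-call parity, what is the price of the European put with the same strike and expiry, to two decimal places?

€40.26

exp(−rT) = exp(−0.064·0.1667) = 0.9894
Put-call parity: C − P = S − K·e^(−rT) = 390 − 405·0.9894 = 390 − 400.7070 = -10.7070
P = C − (C − P) = 29.55 − (-10.7070) = 40.2570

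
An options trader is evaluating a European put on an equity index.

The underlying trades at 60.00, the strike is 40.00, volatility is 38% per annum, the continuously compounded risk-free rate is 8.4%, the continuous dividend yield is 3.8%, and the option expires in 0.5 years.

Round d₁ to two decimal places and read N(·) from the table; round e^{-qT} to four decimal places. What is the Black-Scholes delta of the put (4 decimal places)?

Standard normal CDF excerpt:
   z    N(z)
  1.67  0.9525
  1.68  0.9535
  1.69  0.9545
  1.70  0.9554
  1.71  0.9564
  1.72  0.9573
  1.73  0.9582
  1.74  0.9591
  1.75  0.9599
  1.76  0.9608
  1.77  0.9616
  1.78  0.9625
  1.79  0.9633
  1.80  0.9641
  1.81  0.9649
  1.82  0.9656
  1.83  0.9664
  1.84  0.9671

-0.0410

T = 0.5;  σ√T = 0.2687
d₁ = [ln(60/40) + (0.084 − 0.038 + 0.38²/2)·0.5] / 0.2687 = [0.4055 + 0.0591] / 0.2687 = 1.7289 ⇒ 1.73
N(d₁) = N(1.73) = 0.9582
Δ_put = e^(−qT)·(N(d₁) − 1) = 0.9812·(0.9582 − 1) = -0.0410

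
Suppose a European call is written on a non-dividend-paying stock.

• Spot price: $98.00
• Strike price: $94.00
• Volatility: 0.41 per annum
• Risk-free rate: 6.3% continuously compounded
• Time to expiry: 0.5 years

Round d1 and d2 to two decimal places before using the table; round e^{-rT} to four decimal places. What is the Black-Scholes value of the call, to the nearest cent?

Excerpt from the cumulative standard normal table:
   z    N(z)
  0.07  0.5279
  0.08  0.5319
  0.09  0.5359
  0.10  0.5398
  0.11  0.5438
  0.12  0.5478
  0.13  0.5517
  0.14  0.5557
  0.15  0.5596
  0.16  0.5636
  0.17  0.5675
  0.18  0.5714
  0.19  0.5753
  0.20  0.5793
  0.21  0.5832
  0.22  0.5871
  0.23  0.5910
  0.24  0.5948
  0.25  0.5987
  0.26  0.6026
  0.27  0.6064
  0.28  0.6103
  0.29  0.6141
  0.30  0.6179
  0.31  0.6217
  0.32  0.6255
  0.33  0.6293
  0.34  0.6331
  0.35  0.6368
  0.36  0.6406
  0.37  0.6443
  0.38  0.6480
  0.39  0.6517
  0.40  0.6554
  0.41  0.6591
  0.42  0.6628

$14.70

T = 0.5;  σ√T = 0.2899
d₁ = [ln(98/94) + (0.063 + 0.41²/2)·0.5] / 0.2899 = [0.0417 + 0.0735] / 0.2899 = 0.3974 → 0.40
d₂ = d₁ − σ√T = 0.3974 − 0.2899 = 0.1074 → 0.11
exp(−rT) = exp(−0.063·0.5) = 0.9690
N(d₁) = N(0.40) = 0.6554;  N(d₂) = N(0.11) = 0.5438
C = 98·0.6554 − 94·0.9690·0.5438 = 64.2292 − 49.5326 = 14.6966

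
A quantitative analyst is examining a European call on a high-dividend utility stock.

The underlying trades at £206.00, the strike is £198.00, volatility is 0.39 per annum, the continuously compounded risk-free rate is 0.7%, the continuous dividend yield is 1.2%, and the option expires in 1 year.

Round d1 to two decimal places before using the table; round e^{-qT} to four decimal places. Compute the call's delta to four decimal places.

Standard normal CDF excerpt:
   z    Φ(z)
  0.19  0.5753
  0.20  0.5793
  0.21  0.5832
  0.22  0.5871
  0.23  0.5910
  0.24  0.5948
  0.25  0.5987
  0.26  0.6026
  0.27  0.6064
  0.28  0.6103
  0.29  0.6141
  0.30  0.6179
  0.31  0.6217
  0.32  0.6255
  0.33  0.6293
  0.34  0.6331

0.6030

σ√T = 0.39·√1 = 0.3900
d₁ = [ln(206/198) + (0.007 − 0.012 + ½·0.39²)·1] / (σ√T) = (0.0396 + 0.0711) / 0.3900 = 0.2837 ≈ 0.28
N(d₁) = N(0.28) = 0.6103
Δ_call = e^(−qT)·N(d₁) = 0.9881·0.6103 = 0.6030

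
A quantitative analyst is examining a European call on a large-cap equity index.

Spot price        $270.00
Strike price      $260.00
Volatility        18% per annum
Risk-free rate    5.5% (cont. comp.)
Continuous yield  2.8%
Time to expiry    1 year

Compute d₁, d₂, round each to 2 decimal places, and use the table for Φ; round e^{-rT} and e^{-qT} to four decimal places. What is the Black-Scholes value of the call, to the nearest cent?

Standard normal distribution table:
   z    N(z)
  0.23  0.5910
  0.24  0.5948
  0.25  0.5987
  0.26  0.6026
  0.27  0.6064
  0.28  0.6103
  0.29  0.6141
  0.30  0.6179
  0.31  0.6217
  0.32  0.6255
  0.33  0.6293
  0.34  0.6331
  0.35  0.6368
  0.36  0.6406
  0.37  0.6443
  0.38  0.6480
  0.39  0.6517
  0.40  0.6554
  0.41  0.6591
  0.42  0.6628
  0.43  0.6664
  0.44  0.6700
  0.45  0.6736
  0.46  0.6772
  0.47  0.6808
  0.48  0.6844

σ√T = 0.18 × 1.0000 = 0.1800
d₁ = [ln(270/260) + (0.055 − 0.028 + 0.18²/2)·1] / 0.1800 = [0.0377 + 0.0432] / 0.1800 = 0.4497 → 0.45
d₂ = d₁ − σ√T = 0.4497 − 0.1800 = 0.2697 → 0.27
exp(−qT) = exp(−0.028·1) = 0.9724;  exp(−rT) = exp(−0.055·1) = 0.9465
N(d₁) = N(0.45) = 0.6736;  N(d₂) = N(0.27) = 0.6064
C = 270·0.9724·0.6736 − 260·0.9465·0.6064 = 176.8523 − 149.2290 = 27.6234

$27.62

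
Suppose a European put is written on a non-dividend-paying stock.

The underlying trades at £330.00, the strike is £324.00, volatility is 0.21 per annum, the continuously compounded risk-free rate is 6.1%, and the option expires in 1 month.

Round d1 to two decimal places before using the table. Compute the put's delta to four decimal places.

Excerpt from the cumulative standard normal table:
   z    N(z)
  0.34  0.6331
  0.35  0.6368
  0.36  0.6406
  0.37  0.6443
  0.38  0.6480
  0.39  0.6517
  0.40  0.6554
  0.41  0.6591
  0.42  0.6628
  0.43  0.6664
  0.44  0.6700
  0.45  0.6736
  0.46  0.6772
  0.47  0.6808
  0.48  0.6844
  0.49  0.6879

-0.3372

σ√T = 0.21 × 0.2887 = 0.0606
d₁ = [ln(330/324) + (0.061 + ½·0.21²)·0.08333] / (σ√T) = (0.0183 + 0.0069) / 0.0606 = 0.4168 which rounds to 0.42
N(d₁) = N(0.42) = 0.6628
Δ_put = N(d₁) − 1 = 0.6628 − 1 = -0.3372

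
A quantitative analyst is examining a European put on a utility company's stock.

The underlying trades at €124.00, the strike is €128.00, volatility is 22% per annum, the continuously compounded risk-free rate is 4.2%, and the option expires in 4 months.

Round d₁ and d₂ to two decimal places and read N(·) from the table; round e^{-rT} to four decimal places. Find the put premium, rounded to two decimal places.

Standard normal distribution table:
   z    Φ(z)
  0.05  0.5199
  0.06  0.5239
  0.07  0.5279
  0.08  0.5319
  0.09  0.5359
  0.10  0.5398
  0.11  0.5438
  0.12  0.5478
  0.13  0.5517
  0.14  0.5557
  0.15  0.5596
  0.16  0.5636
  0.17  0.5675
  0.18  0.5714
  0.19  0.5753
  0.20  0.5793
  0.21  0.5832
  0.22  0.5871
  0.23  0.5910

T = 0.3333;  σ√T = 0.1270
d₁ = [ln(124/128) + (0.042 + 0.22²/2)·0.3333] / 0.1270 = [-0.0317 + 0.0221] / 0.1270 = -0.0762 which rounds to -0.08
d₂ = d₁ − σ√T = -0.0762 − 0.1270 = -0.2032 which rounds to -0.20
exp(−rT) = exp(−0.042·0.3333) = 0.9861
P = 128·0.9861·N(0.20) − 124·N(0.08) = 128·0.9861·0.5793 − 124·0.5319 = 73.1197 − 65.9556 = 7.1641

€7.16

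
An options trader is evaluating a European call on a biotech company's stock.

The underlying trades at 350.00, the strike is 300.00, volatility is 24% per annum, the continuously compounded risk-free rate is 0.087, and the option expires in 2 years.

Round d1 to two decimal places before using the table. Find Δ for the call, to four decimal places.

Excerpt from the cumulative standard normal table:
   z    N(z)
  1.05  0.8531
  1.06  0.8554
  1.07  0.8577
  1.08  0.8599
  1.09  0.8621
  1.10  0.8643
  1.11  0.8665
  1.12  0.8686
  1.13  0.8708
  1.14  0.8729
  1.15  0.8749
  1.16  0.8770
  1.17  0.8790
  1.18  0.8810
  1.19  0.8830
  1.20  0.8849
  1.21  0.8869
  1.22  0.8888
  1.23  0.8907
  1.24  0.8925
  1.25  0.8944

0.8729

σ√T = 0.24·√2 = 0.3394
d₁ = [ln(350/300) + (0.087 + 0.24²/2)·2] / 0.3394 = [0.1542 + 0.2316] / 0.3394 = 1.1365 ⇒ 1.14
N(d₁) = N(1.14) = 0.8729
Δ_call = N(d₁) = 0.8729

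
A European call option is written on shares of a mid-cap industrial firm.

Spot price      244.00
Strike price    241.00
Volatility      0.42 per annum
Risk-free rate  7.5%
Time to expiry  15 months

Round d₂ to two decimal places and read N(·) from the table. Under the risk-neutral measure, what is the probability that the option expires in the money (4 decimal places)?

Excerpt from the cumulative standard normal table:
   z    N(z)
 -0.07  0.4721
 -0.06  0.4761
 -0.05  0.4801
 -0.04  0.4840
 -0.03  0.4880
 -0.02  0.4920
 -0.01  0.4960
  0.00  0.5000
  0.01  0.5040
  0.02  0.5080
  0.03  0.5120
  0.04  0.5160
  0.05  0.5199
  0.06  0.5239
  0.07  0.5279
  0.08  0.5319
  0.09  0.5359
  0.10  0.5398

T = 1.25;  σ√T = 0.4696
d₁ = [ln(244/241) + (0.075 + 0.42²/2)·1.25] / 0.4696 = [0.0124 + 0.2040] / 0.4696 = 0.4608 → 0.46
d₂ = d₁ − σ√T = 0.4608 − 0.4696 = -0.0088 → -0.01
Risk-neutral Pr[S_T > K] = N(d₂) = N(-0.01) = 0.4960

0.4960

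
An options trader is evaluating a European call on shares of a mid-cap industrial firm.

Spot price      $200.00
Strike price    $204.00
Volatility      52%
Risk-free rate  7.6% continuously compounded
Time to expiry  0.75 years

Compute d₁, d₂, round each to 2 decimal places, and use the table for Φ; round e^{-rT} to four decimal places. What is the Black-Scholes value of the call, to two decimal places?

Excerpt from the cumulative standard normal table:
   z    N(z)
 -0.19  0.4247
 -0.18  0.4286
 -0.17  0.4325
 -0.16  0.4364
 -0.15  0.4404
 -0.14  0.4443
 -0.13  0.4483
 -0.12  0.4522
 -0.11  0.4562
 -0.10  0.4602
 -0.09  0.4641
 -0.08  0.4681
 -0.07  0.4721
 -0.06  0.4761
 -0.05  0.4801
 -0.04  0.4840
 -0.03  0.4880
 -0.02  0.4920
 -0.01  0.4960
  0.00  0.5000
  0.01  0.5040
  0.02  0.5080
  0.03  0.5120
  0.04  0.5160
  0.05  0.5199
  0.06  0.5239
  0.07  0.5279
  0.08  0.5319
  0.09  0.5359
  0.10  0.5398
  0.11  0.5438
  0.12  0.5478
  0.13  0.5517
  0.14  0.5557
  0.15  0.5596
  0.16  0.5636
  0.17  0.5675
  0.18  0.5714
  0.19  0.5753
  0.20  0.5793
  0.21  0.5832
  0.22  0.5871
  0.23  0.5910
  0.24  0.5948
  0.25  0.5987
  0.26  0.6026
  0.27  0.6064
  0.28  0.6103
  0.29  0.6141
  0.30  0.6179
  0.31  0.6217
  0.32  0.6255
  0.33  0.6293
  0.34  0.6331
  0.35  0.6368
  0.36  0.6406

$38.72

σ√T = 0.52 × 0.8660 = 0.4503
d₁ = [ln(200/204) + (0.076 + ½·0.52²)·0.75] / (σ√T) = (-0.0198 + 0.1584) / 0.4503 = 0.3078 → 0.31
d₂ = 0.3078 − 0.4503 = -0.1426 → -0.14
exp(−rT) = exp(−0.076·0.75) = 0.9446
N(d₁) = N(0.31) = 0.6217;  N(d₂) = N(-0.14) = 0.4443
C = 200·0.6217 − 204·0.9446·0.4443 = 124.3400 − 85.6159 = 38.7241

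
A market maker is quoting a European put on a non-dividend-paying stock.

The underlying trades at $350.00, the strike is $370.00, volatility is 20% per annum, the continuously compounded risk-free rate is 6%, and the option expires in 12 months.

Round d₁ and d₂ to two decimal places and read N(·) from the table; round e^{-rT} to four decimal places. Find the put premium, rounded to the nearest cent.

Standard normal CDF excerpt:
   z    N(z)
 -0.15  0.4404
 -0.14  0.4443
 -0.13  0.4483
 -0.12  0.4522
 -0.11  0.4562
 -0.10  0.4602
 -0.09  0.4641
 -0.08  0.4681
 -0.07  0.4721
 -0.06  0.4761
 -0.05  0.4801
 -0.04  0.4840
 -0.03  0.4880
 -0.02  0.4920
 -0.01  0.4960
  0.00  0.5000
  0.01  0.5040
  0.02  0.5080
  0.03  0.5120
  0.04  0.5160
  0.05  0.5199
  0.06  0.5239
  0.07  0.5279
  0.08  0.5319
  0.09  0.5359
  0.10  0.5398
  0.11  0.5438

$27.08

σ√T = 0.2 × 1.0000 = 0.2000
d₁ = [ln(350/370) + (0.06 + 0.2²/2)·1] / 0.2000 = [-0.0556 + 0.0800] / 0.2000 = 0.1222 ⇒ 0.12
d₂ = d₁ − σ√T = 0.1222 − 0.2000 = -0.0778 ⇒ -0.08
e^(−rT) = e^(−0.06·1) = 0.9418
P = 370·0.9418·N(0.08) − 350·N(-0.12) = 370·0.9418·0.5319 − 350·0.4522 = 185.3491 − 158.2700 = 27.0791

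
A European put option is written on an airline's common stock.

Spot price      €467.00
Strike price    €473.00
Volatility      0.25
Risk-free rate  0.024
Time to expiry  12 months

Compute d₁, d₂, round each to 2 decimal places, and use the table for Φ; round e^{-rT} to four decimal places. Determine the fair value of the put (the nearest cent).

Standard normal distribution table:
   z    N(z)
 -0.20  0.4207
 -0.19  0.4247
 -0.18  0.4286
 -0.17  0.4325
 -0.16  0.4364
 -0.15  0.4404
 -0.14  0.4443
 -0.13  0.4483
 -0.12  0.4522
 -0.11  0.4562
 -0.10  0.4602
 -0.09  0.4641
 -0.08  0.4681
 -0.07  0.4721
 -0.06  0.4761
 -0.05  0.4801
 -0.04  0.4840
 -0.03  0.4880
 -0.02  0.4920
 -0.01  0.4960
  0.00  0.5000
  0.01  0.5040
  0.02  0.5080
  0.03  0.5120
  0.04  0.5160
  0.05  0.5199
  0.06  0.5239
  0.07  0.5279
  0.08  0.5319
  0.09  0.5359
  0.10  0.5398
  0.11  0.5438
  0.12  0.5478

€43.65

T = 1;  σ√T = 0.2500
d₁ = [ln(467/473) + (0.024 + 0.25²/2)·1] / 0.2500 = [-0.0128 + 0.0553] / 0.2500 = 0.1699 ⇒ 0.17
d₂ = d₁ − σ√T = 0.1699 − 0.2500 = -0.0801 ⇒ -0.08
exp(−rT) = exp(−0.024·1) = 0.9763
N(−d₂) = N(0.08) = 0.5319;  N(−d₁) = N(-0.17) = 0.4325
P = 473·0.9763·0.5319 − 467·0.4325 = 245.6260 − 201.9775 = 43.6485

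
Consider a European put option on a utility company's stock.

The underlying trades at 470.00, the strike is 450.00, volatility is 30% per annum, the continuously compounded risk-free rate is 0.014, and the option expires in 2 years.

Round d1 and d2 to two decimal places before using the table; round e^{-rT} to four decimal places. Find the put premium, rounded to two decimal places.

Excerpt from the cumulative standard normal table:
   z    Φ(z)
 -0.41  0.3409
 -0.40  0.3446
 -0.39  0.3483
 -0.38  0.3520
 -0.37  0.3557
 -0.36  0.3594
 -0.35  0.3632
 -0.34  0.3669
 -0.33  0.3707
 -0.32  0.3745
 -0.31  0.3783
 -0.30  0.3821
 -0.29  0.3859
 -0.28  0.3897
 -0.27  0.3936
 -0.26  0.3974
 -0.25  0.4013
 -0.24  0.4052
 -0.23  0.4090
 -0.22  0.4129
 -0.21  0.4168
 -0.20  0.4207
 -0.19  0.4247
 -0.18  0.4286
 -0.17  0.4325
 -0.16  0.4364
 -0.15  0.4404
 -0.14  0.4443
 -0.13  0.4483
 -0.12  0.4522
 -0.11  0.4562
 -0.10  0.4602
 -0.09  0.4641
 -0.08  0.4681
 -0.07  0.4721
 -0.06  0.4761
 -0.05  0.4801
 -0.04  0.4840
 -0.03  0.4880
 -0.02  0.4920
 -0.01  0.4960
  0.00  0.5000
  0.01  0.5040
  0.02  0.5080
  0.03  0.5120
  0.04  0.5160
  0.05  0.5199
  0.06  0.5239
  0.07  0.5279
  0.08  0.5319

T = 2;  σ√T = 0.4243
ln(S/K) + (r + σ²/2)T = ln(470/450) + (0.014 + 0.3²/2)·2 = 0.0435 + 0.1180 = 0.1615
d₁ = 0.1615 / 0.4243 = 0.3806 which rounds to 0.38
d₂ = d₁ − σ√T = 0.3806 − 0.4243 = -0.0436 which rounds to -0.04
exp(−rT) = exp(−0.014·2) = 0.9724
N(−d₂) = N(0.04) = 0.5160;  N(−d₁) = N(-0.38) = 0.3520
P = 450·0.9724·0.5160 − 470·0.3520 = 225.7913 − 165.4400 = 60.3513

60.35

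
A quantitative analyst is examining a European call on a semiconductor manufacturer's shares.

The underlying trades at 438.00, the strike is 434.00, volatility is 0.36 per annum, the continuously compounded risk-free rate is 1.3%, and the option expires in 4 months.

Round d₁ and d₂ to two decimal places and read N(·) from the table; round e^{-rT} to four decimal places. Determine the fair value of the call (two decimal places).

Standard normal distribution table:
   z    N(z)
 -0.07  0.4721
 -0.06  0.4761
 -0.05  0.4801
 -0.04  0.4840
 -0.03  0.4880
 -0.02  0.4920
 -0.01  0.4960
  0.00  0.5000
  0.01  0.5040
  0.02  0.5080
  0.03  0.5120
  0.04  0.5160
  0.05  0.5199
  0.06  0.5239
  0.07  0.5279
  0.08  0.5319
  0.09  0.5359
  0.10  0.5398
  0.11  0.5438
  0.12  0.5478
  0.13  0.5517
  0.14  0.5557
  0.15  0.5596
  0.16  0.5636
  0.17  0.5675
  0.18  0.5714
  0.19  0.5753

39.41

σ√T = 0.36·√0.3333 = 0.2078
d₁ = [ln(438/434) + (0.013 + 0.36²/2)·0.3333] / 0.2078 = [0.0092 + 0.0259] / 0.2078 = 0.1689 which rounds to 0.17
d₂ = d₁ − σ√T = 0.1689 − 0.2078 = -0.0389 which rounds to -0.04
exp(−rT) = exp(−0.013·0.3333) = 0.9957
N(d₁) = N(0.17) = 0.5675;  N(d₂) = N(-0.04) = 0.4840
C = 438·0.5675 − 434·0.9957·0.4840 = 248.5650 − 209.1528 = 39.4122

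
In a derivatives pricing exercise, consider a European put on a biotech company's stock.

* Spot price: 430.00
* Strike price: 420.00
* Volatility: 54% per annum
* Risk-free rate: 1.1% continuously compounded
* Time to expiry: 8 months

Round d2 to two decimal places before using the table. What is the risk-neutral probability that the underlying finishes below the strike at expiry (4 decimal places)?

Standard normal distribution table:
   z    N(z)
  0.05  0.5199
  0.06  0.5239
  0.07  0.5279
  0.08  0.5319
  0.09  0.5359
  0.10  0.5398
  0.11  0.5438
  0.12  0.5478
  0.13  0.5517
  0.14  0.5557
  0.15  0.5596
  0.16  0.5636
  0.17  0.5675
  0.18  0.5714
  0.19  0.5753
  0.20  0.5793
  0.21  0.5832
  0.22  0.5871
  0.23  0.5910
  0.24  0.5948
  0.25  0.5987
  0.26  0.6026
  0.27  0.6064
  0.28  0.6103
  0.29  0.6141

0.5596

σ√T = 0.54 × 0.8165 = 0.4409
d₁ = [ln(430/420) + (0.011 + ½·0.54²)·0.6667] / (σ√T) = (0.0235 + 0.1045) / 0.4409 = 0.2905 ≈ 0.29
d₂ = 0.2905 − 0.4409 = -0.1505 ≈ -0.15
Pr(exercise) under Q = N(−d₂) = N(0.15) = 0.5596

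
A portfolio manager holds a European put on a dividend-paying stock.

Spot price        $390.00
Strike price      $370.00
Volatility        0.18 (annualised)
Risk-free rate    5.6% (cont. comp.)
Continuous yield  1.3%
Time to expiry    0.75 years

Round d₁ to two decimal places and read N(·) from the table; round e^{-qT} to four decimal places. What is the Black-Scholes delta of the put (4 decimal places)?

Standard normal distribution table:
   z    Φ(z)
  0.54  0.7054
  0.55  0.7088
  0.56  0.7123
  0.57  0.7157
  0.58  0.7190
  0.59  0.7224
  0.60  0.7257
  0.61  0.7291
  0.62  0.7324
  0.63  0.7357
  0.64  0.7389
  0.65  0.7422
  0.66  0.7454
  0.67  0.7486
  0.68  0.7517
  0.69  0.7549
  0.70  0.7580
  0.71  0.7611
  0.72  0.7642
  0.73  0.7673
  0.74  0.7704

-0.2650

σ√T = 0.18 × 0.8660 = 0.1559
ln(S/K) + (r − q + σ²/2)T = ln(390/370) + (0.056 − 0.013 + 0.18²/2)·0.75 = 0.0526 + 0.0444 = 0.0970
d₁ = 0.0970 / 0.1559 = 0.6225 → 0.62
N(d₁) = N(0.62) = 0.7324
Δ_put = exp(−qT)·(N(d₁) − 1) = 0.9903·(0.7324 − 1) = -0.2650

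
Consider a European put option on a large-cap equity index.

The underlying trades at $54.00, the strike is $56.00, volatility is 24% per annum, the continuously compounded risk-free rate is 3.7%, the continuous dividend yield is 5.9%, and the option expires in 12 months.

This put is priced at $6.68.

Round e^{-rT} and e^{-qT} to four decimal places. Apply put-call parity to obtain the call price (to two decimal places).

$3.62

e^(−qT) = e^(−0.059·1) = 0.9427;  e^(−rT) = e^(−0.037·1) = 0.9637
Put-call parity: C − P = S·e^(−qT) − K·e^(−rT) = 54·0.9427 − 56·0.9637 = 50.9058 − 53.9672 = -3.0614
C = P + (C − P) = 6.68 + (-3.0614) = 3.6186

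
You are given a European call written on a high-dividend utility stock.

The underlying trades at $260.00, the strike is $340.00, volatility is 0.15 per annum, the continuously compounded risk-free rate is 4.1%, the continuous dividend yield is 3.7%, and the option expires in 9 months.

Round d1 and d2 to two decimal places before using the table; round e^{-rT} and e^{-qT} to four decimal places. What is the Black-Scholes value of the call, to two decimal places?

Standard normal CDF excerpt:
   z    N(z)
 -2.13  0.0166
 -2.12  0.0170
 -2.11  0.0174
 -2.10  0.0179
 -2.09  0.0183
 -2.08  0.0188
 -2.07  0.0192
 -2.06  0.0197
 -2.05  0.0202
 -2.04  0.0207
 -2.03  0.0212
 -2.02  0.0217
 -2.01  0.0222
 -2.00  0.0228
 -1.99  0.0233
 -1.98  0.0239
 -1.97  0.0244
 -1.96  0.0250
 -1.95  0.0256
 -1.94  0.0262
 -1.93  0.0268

$0.31

σ√T = 0.15·√0.75 = 0.1299
d₁ = [ln(260/340) + (0.041 − 0.037 + 0.15²/2)·0.75] / 0.1299 = [-0.2683 + 0.0114] / 0.1299 = -1.9771 → -1.98
d₂ = d₁ − σ√T = -1.9771 − 0.1299 = -2.1070 → -2.11
e^(−qT) = e^(−0.037·0.75) = 0.9726;  e^(−rT) = e^(−0.041·0.75) = 0.9697
C = 260·0.9726·N(-1.98) − 340·0.9697·N(-2.11) = 260·0.9726·0.0239 − 340·0.9697·0.0174 = 6.0437 − 5.7367 = 0.3070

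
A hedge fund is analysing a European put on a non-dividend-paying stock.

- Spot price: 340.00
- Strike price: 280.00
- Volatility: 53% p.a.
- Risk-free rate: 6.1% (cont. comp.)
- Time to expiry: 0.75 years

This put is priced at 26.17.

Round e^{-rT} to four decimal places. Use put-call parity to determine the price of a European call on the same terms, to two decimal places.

98.69

exp(−rT) = exp(−0.061·0.75) = 0.9553
Put-call parity: C − P = S − K·e^(−rT) = 340 − 280·0.9553 = 340 − 267.4840 = 72.5160
C = P + (C − P) = 26.17 + (72.5160) = 98.6860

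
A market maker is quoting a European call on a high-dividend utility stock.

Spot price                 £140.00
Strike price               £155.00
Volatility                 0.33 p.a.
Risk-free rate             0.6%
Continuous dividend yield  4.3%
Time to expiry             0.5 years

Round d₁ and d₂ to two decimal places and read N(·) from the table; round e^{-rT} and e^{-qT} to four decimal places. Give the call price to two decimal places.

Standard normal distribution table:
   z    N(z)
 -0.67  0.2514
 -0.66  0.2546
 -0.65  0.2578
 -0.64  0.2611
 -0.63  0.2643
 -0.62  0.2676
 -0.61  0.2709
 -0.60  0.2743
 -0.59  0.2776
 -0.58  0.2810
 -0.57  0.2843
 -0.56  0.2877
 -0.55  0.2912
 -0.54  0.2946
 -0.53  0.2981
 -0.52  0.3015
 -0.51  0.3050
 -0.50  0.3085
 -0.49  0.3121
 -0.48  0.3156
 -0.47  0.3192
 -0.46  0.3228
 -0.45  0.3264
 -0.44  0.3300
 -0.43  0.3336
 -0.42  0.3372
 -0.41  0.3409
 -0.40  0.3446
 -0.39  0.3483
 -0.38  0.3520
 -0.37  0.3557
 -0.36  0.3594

T = 0.5;  σ√T = 0.2333
d₁ = [ln(140/155) + (0.006 − 0.043 + 0.33²/2)·0.5] / 0.2333 = [-0.1018 + 0.0087] / 0.2333 = -0.3988 ≈ -0.40
d₂ = d₁ − σ√T = -0.3988 − 0.2333 = -0.6321 ≈ -0.63
exp(−qT) = exp(−0.043·0.5) = 0.9787;  exp(−rT) = exp(−0.006·0.5) = 0.9970
C = 140·0.9787·N(-0.40) − 155·0.9970·N(-0.63) = 140·0.9787·0.3446 − 155·0.9970·0.2643 = 47.2164 − 40.8436 = 6.3728

£6.37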